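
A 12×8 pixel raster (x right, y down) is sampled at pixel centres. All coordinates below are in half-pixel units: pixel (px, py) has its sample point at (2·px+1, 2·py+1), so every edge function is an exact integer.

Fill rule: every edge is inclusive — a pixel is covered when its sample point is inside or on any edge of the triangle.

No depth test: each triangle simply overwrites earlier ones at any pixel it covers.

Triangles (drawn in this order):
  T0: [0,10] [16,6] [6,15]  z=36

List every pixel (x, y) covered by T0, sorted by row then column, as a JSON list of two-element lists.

T0:
  2·area = 104
  edge (0, 10)→(16, 6): d=(16,-4) inclusive
  edge (16, 6)→(6, 15): d=(-10,9) inclusive
  edge (6, 15)→(0, 10): d=(-6,-5) inclusive
    (6,3)@(13, 7): e=[4,17,83] → #
    (7,3)@(15, 7): e=[12,-1,93] → ·
    (2,4)@(5, 9): e=[4,69,31] → #
    (3,4)@(7, 9): e=[12,51,41] → #
    (4,4)@(9, 9): e=[20,33,51] → #
    (5,4)@(11, 9): e=[28,15,61] → #
    (6,4)@(13, 9): e=[36,-3,71] → ·
    (1,5)@(3, 11): e=[28,67,9] → #
    (5,5)@(11, 11): e=[60,-5,49] → ·
    (1,6)@(3, 13): e=[60,47,-3] → ·
    (2,6)@(5, 13): e=[68,29,7] → #
    (4,6)@(9, 13): e=[84,-7,27] → ·
  covered (11 px):
    · · · · · · · · · · · ·
    · · · · · · · · · · · ·
    · · · · · · · · · · · ·
    · · · · · · # · · · · ·
    · · # # # # · · · · · ·
    · # # # # · · · · · · ·
    · · # # · · · · · · · ·
    · · · · · · · · · · · ·

Final: [[6,3],[2,4],[3,4],[4,4],[5,4],[1,5],[2,5],[3,5],[4,5],[2,6],[3,6]]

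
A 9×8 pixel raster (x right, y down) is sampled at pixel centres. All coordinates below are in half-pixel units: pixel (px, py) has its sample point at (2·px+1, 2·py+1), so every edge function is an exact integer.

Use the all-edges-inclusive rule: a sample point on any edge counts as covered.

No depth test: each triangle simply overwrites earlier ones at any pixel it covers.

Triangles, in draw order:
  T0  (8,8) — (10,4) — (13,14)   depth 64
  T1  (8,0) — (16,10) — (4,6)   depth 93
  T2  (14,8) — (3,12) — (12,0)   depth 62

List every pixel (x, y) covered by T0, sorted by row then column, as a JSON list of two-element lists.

T0:
  2·area = 32
  edge (8, 8)→(10, 4): d=(2,-4) inclusive
  edge (10, 4)→(13, 14): d=(3,10) inclusive
  edge (13, 14)→(8, 8): d=(-5,-6) inclusive
    (4,3)@(9, 7): e=[2,19,11] → █
    (5,3)@(11, 7): e=[10,-1,23] → ·
    (4,4)@(9, 9): e=[6,25,1] → █
    (5,4)@(11, 9): e=[14,5,13] → █
    (6,4)@(13, 9): e=[22,-15,25] → ·
    (4,5)@(9, 11): e=[10,31,-9] → ·
    (5,5)@(11, 11): e=[18,11,3] → █
    (6,5)@(13, 11): e=[26,-9,15] → ·
    (5,6)@(11, 13): e=[22,17,-7] → ·
  covered (4 px):
    · · · · · · · · ·
    · · · · · · · · ·
    · · · · · · · · ·
    · · · · █ · · · ·
    · · · · █ █ · · ·
    · · · · · █ · · ·
    · · · · · · · · ·
    · · · · · · · · ·
T1:
  2·area = 88
  edge (8, 0)→(16, 10): d=(8,10) inclusive
  edge (16, 10)→(4, 6): d=(-12,-4) inclusive
  edge (4, 6)→(8, 0): d=(4,-6) inclusive
    (3,1)@(7, 3): e=[34,48,6] → █
    (4,1)@(9, 3): e=[14,56,18] → █
    (5,1)@(11, 3): e=[-6,64,30] → ·
    (0,2)@(1, 5): e=[110,0,-22] → ·  [on edge]
    (2,2)@(5, 5): e=[70,16,2] → █
    (5,2)@(11, 5): e=[10,40,38] → █
    (6,2)@(13, 5): e=[-10,48,50] → ·
    (2,3)@(5, 7): e=[86,-8,10] → ·
    (3,3)@(7, 7): e=[66,0,22] → █  [on edge]
    (6,3)@(13, 7): e=[6,24,58] → █
    (7,3)@(15, 7): e=[-14,32,70] → ·
    (3,4)@(7, 9): e=[82,-24,30] → ·
    (6,4)@(13, 9): e=[22,0,66] → █  [on edge]
  covered (12 px):
    · · · · · · · · ·
    · · · █ █ · · · ·
    · · █ █ █ █ · · ·
    · · · █ █ █ █ · ·
    · · · · · · █ █ ·
    · · · · · · · · ·
    · · · · · · · · ·
    · · · · · · · · ·
T2:
  2·area = 96
  edge (14, 8)→(3, 12): d=(-11,4) inclusive
  edge (3, 12)→(12, 0): d=(9,-12) inclusive
  edge (12, 0)→(14, 8): d=(2,8) inclusive
    (5,1)@(11, 3): e=[67,15,14] → █
    (6,1)@(13, 3): e=[59,39,-2] → ·
    (4,2)@(9, 5): e=[53,9,34] → █
    (6,2)@(13, 5): e=[37,57,2] → █
    (7,2)@(15, 5): e=[29,81,-14] → ·
    (3,3)@(7, 7): e=[39,3,54] → █
    (7,3)@(15, 7): e=[7,99,-10] → ·
    (3,4)@(7, 9): e=[17,21,58] → █
    (6,4)@(13, 9): e=[-7,93,10] → ·
    (2,5)@(5, 11): e=[3,15,78] → █
    (3,5)@(7, 11): e=[-5,39,62] → ·
    (4,5)@(9, 11): e=[-13,63,46] → ·
  covered (12 px):
    · · · · · · · · ·
    · · · · · █ · · ·
    · · · · █ █ █ · ·
    · · · █ █ █ █ · ·
    · · · █ █ █ · · ·
    · · █ · · · · · ·
    · · · · · · · · ·
    · · · · · · · · ·

Final: [[4,3],[4,4],[5,4],[5,5]]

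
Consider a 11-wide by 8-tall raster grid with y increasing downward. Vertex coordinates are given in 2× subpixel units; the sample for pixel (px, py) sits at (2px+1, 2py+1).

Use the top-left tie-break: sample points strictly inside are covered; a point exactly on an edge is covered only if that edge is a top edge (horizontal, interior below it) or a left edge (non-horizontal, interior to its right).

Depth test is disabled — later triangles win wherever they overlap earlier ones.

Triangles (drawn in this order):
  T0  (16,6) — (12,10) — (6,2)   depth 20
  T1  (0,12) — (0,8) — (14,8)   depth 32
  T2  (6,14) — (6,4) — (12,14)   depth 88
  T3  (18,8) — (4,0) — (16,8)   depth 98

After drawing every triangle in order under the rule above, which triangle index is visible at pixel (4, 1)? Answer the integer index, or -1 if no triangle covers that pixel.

T0:
  2·area = 56
  edge (16, 6)→(12, 10): d=(-4,4) right/bottom  bias=-1
  edge (12, 10)→(6, 2): d=(-6,-8) top-left  bias=+0
  edge (6, 2)→(16, 6): d=(10,4) right/bottom  bias=-1
    (10,0)@(21, 1): e=[0,126,-70] → ·  [on edge]
    (3,1)@(7, 3): e=[48,2,6] → #
    (4,1)@(9, 3): e=[40,18,-2] → ·
    (9,1)@(19, 3): e=[0,98,-42] → ·  [on edge]
    (3,2)@(7, 5): e=[40,-10,26] → ·
    (4,2)@(9, 5): e=[32,6,18] → #
    (5,2)@(11, 5): e=[24,22,10] → #
    (6,2)@(13, 5): e=[16,38,2] → #
    (7,2)@(15, 5): e=[8,54,-6] → ·
    (8,2)@(17, 5): e=[0,70,-14] → ·  [on edge]
    (4,3)@(9, 7): e=[24,-6,38] → ·
    (5,3)@(11, 7): e=[16,10,30] → #
    (7,3)@(15, 7): e=[0,42,14] → ·  [on edge]
    (6,4)@(13, 9): e=[0,14,42] → ·  [on edge]
    (5,5)@(11, 11): e=[0,-14,70] → ·  [on edge]
    (4,6)@(9, 13): e=[0,-42,98] → ·  [on edge]
    (3,7)@(7, 15): e=[0,-70,126] → ·  [on edge]
  covered (6 px):
    · · · · · · · · · · ·
    · · · # · · · · · · ·
    · · · · # # # · · · ·
    · · · · · # # · · · ·
    · · · · · · · · · · ·
    · · · · · · · · · · ·
    · · · · · · · · · · ·
    · · · · · · · · · · ·
T1:
  2·area = 56
  edge (0, 12)→(0, 8): d=(0,-4) top-left  bias=+0
  edge (0, 8)→(14, 8): d=(14,0) top-left  bias=+0
  edge (14, 8)→(0, 12): d=(-14,4) right/bottom  bias=-1
    (0,4)@(1, 9): e=[4,14,38] → #
    (1,4)@(3, 9): e=[12,14,30] → #
    (2,4)@(5, 9): e=[20,14,22] → #
    (3,4)@(7, 9): e=[28,14,14] → #
    (4,4)@(9, 9): e=[36,14,6] → #
    (5,4)@(11, 9): e=[44,14,-2] → ·
    (0,5)@(1, 11): e=[4,42,10] → #
    (2,5)@(5, 11): e=[20,42,-6] → ·
    (3,5)@(7, 11): e=[28,42,-14] → ·
    (4,5)@(9, 11): e=[36,42,-22] → ·
    (0,6)@(1, 13): e=[4,70,-18] → ·
    (1,6)@(3, 13): e=[12,70,-26] → ·
  covered (7 px):
    · · · · · · · · · · ·
    · · · · · · · · · · ·
    · · · · · · · · · · ·
    · · · · · · · · · · ·
    # # # # # · · · · · ·
    # # · · · · · · · · ·
    · · · · · · · · · · ·
    · · · · · · · · · · ·
T2:
  2·area = 60
  edge (6, 14)→(6, 4): d=(0,-10) top-left  bias=+0
  edge (6, 4)→(12, 14): d=(6,10) right/bottom  bias=-1
  edge (12, 14)→(6, 14): d=(-6,0) right/bottom  bias=-1
    (3,3)@(7, 7): e=[10,8,42] → #
    (4,3)@(9, 7): e=[30,-12,42] → ·
    (3,4)@(7, 9): e=[10,20,30] → #
    (4,4)@(9, 9): e=[30,0,30] → ·  [on edge]
    (3,5)@(7, 11): e=[10,32,18] → #
    (4,5)@(9, 11): e=[30,12,18] → #
    (5,5)@(11, 11): e=[50,-8,18] → ·
    (3,6)@(7, 13): e=[10,44,6] → #
    (5,6)@(11, 13): e=[50,4,6] → #
    (6,6)@(13, 13): e=[70,-16,6] → ·
    (3,7)@(7, 15): e=[10,56,-6] → ·
    (4,7)@(9, 15): e=[30,36,-6] → ·
  covered (7 px):
    · · · · · · · · · · ·
    · · · · · · · · · · ·
    · · · · · · · · · · ·
    · · · # · · · · · · ·
    · · · # · · · · · · ·
    · · · # # · · · · · ·
    · · · # # # · · · · ·
    · · · · · · · · · · ·
T3:
  2·area = 16  (B↔C swapped to make it positive)
  edge (18, 8)→(16, 8): d=(-2,0) right/bottom  bias=-1
  edge (16, 8)→(4, 0): d=(-12,-8) top-left  bias=+0
  edge (4, 0)→(18, 8): d=(14,8) right/bottom  bias=-1
    (4,1)@(9, 3): e=[10,4,2] → #
    (5,1)@(11, 3): e=[10,20,-14] → ·
    (4,2)@(9, 5): e=[6,-20,30] → ·
    (7,3)@(15, 7): e=[2,4,10] → #
    (8,3)@(17, 7): e=[2,20,-6] → ·
    (7,4)@(15, 9): e=[-2,-20,38] → ·
  covered (2 px):
    · · · · · · · · · · ·
    · · · · # · · · · · ·
    · · · · · · · · · · ·
    · · · · · · · # · · ·
    · · · · · · · · · · ·
    · · · · · · · · · · ·
    · · · · · · · · · · ·
    · · · · · · · · · · ·

Z-buffer (winner per pixel, '.' = empty):
  . . . . . . . . . . .
  . . . 0 3 . . . . . .
  . . . . 0 0 0 . . . .
  . . . 2 . 0 0 3 . . .
  1 1 1 2 1 . . . . . .
  1 1 . 2 2 . . . . . .
  . . . 2 2 2 . . . . .
  . . . . . . . . . . .

Result: 3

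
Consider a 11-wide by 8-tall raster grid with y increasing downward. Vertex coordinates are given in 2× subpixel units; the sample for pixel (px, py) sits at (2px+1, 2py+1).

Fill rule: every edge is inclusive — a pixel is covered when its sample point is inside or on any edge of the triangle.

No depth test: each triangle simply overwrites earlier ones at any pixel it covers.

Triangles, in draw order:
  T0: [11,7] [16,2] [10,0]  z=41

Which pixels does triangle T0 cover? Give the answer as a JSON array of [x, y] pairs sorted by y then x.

T0:
  2·area = 40  (B↔C swapped to make it positive)
  edge (11, 7)→(10, 0): d=(-1,-7) inclusive
  edge (10, 0)→(16, 2): d=(6,2) inclusive
  edge (16, 2)→(11, 7): d=(-5,5) inclusive
    (5,0)@(11, 1): e=[6,4,30] → X
    (6,0)@(13, 1): e=[20,0,20] → X  [on edge]
    (7,0)@(15, 1): e=[34,-4,10] → .
    (8,0)@(17, 1): e=[48,-8,0] → .  [on edge]
    (5,1)@(11, 3): e=[4,16,20] → X
    (7,1)@(15, 3): e=[32,8,0] → X  [on edge]
    (8,1)@(17, 3): e=[46,4,-10] → .
    (9,1)@(19, 3): e=[60,0,-20] → .  [on edge]
    (5,2)@(11, 5): e=[2,28,10] → X
    (6,2)@(13, 5): e=[16,24,0] → X  [on edge]
    (7,2)@(15, 5): e=[30,20,-10] → .
    (5,3)@(11, 7): e=[0,40,0] → X  [on edge]
    (4,4)@(9, 9): e=[-16,56,0] → .  [on edge]
    (3,5)@(7, 11): e=[-32,72,0] → .  [on edge]
    (2,6)@(5, 13): e=[-48,88,0] → .  [on edge]
    (1,7)@(3, 15): e=[-64,104,0] → .  [on edge]
  covered (8 px):
    . . . . . X X . . . .
    . . . . . X X X . . .
    . . . . . X X . . . .
    . . . . . X . . . . .
    . . . . . . . . . . .
    . . . . . . . . . . .
    . . . . . . . . . . .
    . . . . . . . . . . .

Result: [[5,0],[6,0],[5,1],[6,1],[7,1],[5,2],[6,2],[5,3]]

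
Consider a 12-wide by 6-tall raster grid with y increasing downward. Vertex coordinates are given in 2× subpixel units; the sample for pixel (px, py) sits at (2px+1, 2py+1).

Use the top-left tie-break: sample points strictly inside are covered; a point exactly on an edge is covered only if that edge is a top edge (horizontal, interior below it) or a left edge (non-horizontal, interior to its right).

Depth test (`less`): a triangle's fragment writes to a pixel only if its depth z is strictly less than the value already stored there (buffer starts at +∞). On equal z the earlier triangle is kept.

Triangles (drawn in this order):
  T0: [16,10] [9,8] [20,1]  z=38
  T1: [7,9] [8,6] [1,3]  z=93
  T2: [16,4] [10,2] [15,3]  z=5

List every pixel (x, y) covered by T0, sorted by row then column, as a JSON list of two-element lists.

T0:
  2·area = 71
  edge (16, 10)→(9, 8): d=(-7,-2) top-left  bias=+0
  edge (9, 8)→(20, 1): d=(11,-7) top-left  bias=+0
  edge (20, 1)→(16, 10): d=(-4,9) right/bottom  bias=-1
    (8,1)@(17, 3): e=[51,1,19] → X
    (9,1)@(19, 3): e=[55,15,1] → X
    (10,1)@(21, 3): e=[59,29,-17] → .
    (7,2)@(15, 5): e=[33,9,29] → X
    (9,2)@(19, 5): e=[41,37,-7] → .
    (5,3)@(11, 7): e=[11,3,57] → X
    (6,3)@(13, 7): e=[15,17,39] → X
    (9,3)@(19, 7): e=[27,59,-15] → .
    (5,4)@(11, 9): e=[-3,25,49] → .
    (6,4)@(13, 9): e=[1,39,31] → X
    (8,4)@(17, 9): e=[9,67,-5] → .
    (6,5)@(13, 11): e=[-13,61,23] → .
  covered (10 px):
    . . . . . . . . . . . .
    . . . . . . . . X X . .
    . . . . . . . X X . . .
    . . . . . X X X X . . .
    . . . . . . X X . . . .
    . . . . . . . . . . . .
T1:
  2·area = 24  (B↔C swapped to make it positive)
  edge (7, 9)→(1, 3): d=(-6,-6) top-left  bias=+0
  edge (1, 3)→(8, 6): d=(7,3) right/bottom  bias=-1
  edge (8, 6)→(7, 9): d=(-1,3) right/bottom  bias=-1
    (0,1)@(1, 3): e=[0,0,24] → .  [on edge]
    (4,1)@(9, 3): e=[48,-24,0] → .  [on edge]
    (1,2)@(3, 5): e=[0,8,16] → X  [on edge]
    (2,2)@(5, 5): e=[12,2,10] → X
    (3,2)@(7, 5): e=[24,-4,4] → .
    (1,3)@(3, 7): e=[-12,22,14] → .
    (2,3)@(5, 7): e=[0,16,8] → X  [on edge]
    (3,3)@(7, 7): e=[12,10,2] → X
    (4,3)@(9, 7): e=[24,4,-4] → .
    (2,4)@(5, 9): e=[-12,30,6] → .
    (3,4)@(7, 9): e=[0,24,0] → .  [on edge]
    (7,4)@(15, 9): e=[48,0,-24] → .  [on edge]
    (4,5)@(9, 11): e=[0,32,-8] → .  [on edge]
  covered (4 px):
    . . . . . . . . . . . .
    . . . . . . . . . . . .
    . X X . . . . . . . . .
    . . X X . . . . . . . .
    . . . . . . . . . . . .
    . . . . . . . . . . . .
T2:
  2·area = 4
  edge (16, 4)→(10, 2): d=(-6,-2) top-left  bias=+0
  edge (10, 2)→(15, 3): d=(5,1) right/bottom  bias=-1
  edge (15, 3)→(16, 4): d=(1,1) right/bottom  bias=-1
    (2,0)@(5, 1): e=[-4,0,8] → .  [on edge]
    (3,0)@(7, 1): e=[0,-2,6] → .  [on edge]
    (6,0)@(13, 1): e=[12,-8,0] → .  [on edge]
    (6,1)@(13, 3): e=[0,2,2] → X  [on edge]
    (7,1)@(15, 3): e=[4,0,0] → .  [on edge]
    (6,2)@(13, 5): e=[-12,12,4] → .
    (8,2)@(17, 5): e=[-4,8,0] → .  [on edge]
    (9,2)@(19, 5): e=[0,6,-2] → .  [on edge]
    (9,3)@(19, 7): e=[-12,16,0] → .  [on edge]
    (10,4)@(21, 9): e=[-20,24,0] → .  [on edge]
    (11,5)@(23, 11): e=[-28,32,0] → .  [on edge]
  covered (1 px):
    . . . . . . . . . . . .
    . . . . . . X . . . . .
    . . . . . . . . . . . .
    . . . . . . . . . . . .
    . . . . . . . . . . . .
    . . . . . . . . . . . .

Result: [[8,1],[9,1],[7,2],[8,2],[5,3],[6,3],[7,3],[8,3],[6,4],[7,4]]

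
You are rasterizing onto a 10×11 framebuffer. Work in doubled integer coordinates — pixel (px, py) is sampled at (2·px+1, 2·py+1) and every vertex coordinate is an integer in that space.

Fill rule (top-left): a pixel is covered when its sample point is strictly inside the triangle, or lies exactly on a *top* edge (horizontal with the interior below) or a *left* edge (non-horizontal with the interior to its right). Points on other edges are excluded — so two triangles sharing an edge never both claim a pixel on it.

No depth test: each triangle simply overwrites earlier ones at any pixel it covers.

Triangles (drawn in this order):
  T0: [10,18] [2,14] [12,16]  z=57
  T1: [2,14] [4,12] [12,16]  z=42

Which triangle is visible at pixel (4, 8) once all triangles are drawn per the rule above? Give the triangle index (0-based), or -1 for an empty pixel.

T0:
  2·area = 24
  edge (10, 18)→(2, 14): d=(-8,-4) top-left  bias=+0
  edge (2, 14)→(12, 16): d=(10,2) right/bottom  bias=-1
  edge (12, 16)→(10, 18): d=(-2,2) right/bottom  bias=-1
    (9,4)@(19, 9): e=[108,-84,0] → .  [on edge]
    (8,5)@(17, 11): e=[84,-60,0] → .  [on edge]
    (7,6)@(15, 13): e=[60,-36,0] → .  [on edge]
    (2,7)@(5, 15): e=[4,4,16] → X
    (3,7)@(7, 15): e=[12,0,12] → .  [on edge]
    (6,7)@(13, 15): e=[36,-12,0] → .  [on edge]
    (2,8)@(5, 17): e=[-12,24,12] → .
    (4,8)@(9, 17): e=[4,16,4] → X
    (5,8)@(11, 17): e=[12,12,0] → .  [on edge]
    (8,8)@(17, 17): e=[36,0,-12] → .  [on edge]
    (4,9)@(9, 19): e=[-12,36,0] → .  [on edge]
    (3,10)@(7, 21): e=[-36,60,0] → .  [on edge]
  covered (2 px):
    . . . . . . . . . .
    . . . . . . . . . .
    . . . . . . . . . .
    . . . . . . . . . .
    . . . . . . . . . .
    . . . . . . . . . .
    . . . . . . . . . .
    . . X . . . . . . .
    . . . . X . . . . .
    . . . . . . . . . .
    . . . . . . . . . .
T1:
  2·area = 24
  edge (2, 14)→(4, 12): d=(2,-2) top-left  bias=+0
  edge (4, 12)→(12, 16): d=(8,4) right/bottom  bias=-1
  edge (12, 16)→(2, 14): d=(-10,-2) top-left  bias=+0
    (7,0)@(15, 1): e=[0,-132,156] → .  [on edge]
    (6,1)@(13, 3): e=[0,-108,132] → .  [on edge]
    (5,2)@(11, 5): e=[0,-84,108] → .  [on edge]
    (4,3)@(9, 7): e=[0,-60,84] → .  [on edge]
    (3,4)@(7, 9): e=[0,-36,60] → .  [on edge]
    (2,5)@(5, 11): e=[0,-12,36] → .  [on edge]
    (1,6)@(3, 13): e=[0,12,12] → X  [on edge]
    (2,6)@(5, 13): e=[4,4,16] → X
    (3,6)@(7, 13): e=[8,-4,20] → .
    (0,7)@(1, 15): e=[0,36,-12] → .  [on edge]
    (1,7)@(3, 15): e=[4,28,-8] → .
    (2,7)@(5, 15): e=[8,20,-4] → .
    (3,7)@(7, 15): e=[12,12,0] → X  [on edge]
    (8,8)@(17, 17): e=[36,-12,0] → .  [on edge]
  covered (4 px):
    . . . . . . . . . .
    . . . . . . . . . .
    . . . . . . . . . .
    . . . . . . . . . .
    . . . . . . . . . .
    . . . . . . . . . .
    . X X . . . . . . .
    . . . X X . . . . .
    . . . . . . . . . .
    . . . . . . . . . .
    . . . . . . . . . .

Z-buffer (winner per pixel, '.' = empty):
  . . . . . . . . . .
  . . . . . . . . . .
  . . . . . . . . . .
  . . . . . . . . . .
  . . . . . . . . . .
  . . . . . . . . . .
  . 1 1 . . . . . . .
  . . 0 1 1 . . . . .
  . . . . 0 . . . . .
  . . . . . . . . . .
  . . . . . . . . . .

Answer: 0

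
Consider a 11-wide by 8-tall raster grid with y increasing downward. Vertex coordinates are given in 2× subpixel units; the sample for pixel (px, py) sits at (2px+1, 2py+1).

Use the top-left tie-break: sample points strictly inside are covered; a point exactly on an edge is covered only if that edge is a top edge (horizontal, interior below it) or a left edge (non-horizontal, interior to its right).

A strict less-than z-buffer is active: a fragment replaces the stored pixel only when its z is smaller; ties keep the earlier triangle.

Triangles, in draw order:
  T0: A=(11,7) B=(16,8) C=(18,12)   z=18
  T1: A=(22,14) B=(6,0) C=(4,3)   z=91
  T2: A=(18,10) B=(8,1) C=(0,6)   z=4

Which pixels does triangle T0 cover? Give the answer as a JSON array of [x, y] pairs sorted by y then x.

T0:
  2·area = 18
  edge (11, 7)→(16, 8): d=(5,1) right/bottom  bias=-1
  edge (16, 8)→(18, 12): d=(2,4) right/bottom  bias=-1
  edge (18, 12)→(11, 7): d=(-7,-5) top-left  bias=+0
    (0,2)@(1, 5): e=[0,54,-36] → .  [on edge]
    (5,3)@(11, 7): e=[0,18,0] → .  [on edge]
    (7,4)@(15, 9): e=[6,6,6] → X
    (8,4)@(17, 9): e=[4,-2,16] → .
    (10,4)@(21, 9): e=[0,-18,36] → .  [on edge]
    (7,5)@(15, 11): e=[16,10,-8] → .
    (8,5)@(17, 11): e=[14,2,2] → X
    (9,5)@(19, 11): e=[12,-6,12] → .
    (8,6)@(17, 13): e=[24,6,-12] → .
  covered (2 px):
    . . . . . . . . . . .
    . . . . . . . . . . .
    . . . . . . . . . . .
    . . . . . . . . . . .
    . . . . . . . X . . .
    . . . . . . . . X . .
    . . . . . . . . . . .
    . . . . . . . . . . .
T1:
  2·area = 76  (B↔C swapped to make it positive)
  edge (22, 14)→(4, 3): d=(-18,-11) top-left  bias=+0
  edge (4, 3)→(6, 0): d=(2,-3) top-left  bias=+0
  edge (6, 0)→(22, 14): d=(16,14) right/bottom  bias=-1
    (3,0)@(7, 1): e=[69,5,2] → X
    (4,0)@(9, 1): e=[91,11,-26] → .
    (2,1)@(5, 3): e=[11,3,62] → X
    (4,1)@(9, 3): e=[55,15,6] → X
    (5,1)@(11, 3): e=[77,21,-22] → .
    (2,2)@(5, 5): e=[-25,7,94] → .
    (3,2)@(7, 5): e=[-3,13,66] → .
    (4,2)@(9, 5): e=[19,19,38] → X
    (5,2)@(11, 5): e=[41,25,10] → X
    (6,2)@(13, 5): e=[63,31,-18] → .
    (4,3)@(9, 7): e=[-17,23,70] → .
    (5,3)@(11, 7): e=[5,29,42] → X
  covered (9 px):
    . . . X . . . . . . .
    . . X X X . . . . . .
    . . . . X X . . . . .
    . . . . . X X . . . .
    . . . . . . . X . . .
    . . . . . . . . . . .
    . . . . . . . . . . .
    . . . . . . . . . . .
T2:
  2·area = 122  (B↔C swapped to make it positive)
  edge (18, 10)→(0, 6): d=(-18,-4) top-left  bias=+0
  edge (0, 6)→(8, 1): d=(8,-5) top-left  bias=+0
  edge (8, 1)→(18, 10): d=(10,9) right/bottom  bias=-1
    (2,1)@(5, 3): e=[74,1,47] → X
    (3,1)@(7, 3): e=[82,11,29] → X
    (4,1)@(9, 3): e=[90,21,11] → X
    (5,1)@(11, 3): e=[98,31,-7] → .
    (1,2)@(3, 5): e=[30,7,85] → X
    (5,2)@(11, 5): e=[62,47,13] → X
    (6,2)@(13, 5): e=[70,57,-5] → .
    (1,3)@(3, 7): e=[-6,23,105] → .
    (2,3)@(5, 7): e=[2,33,87] → X
    (6,3)@(13, 7): e=[34,73,15] → X
    (7,3)@(15, 7): e=[42,83,-3] → .
    (2,4)@(5, 9): e=[-34,49,107] → .
  covered (14 px):
    . . . . . . . . . . .
    . . X X X . . . . . .
    . X X X X X . . . . .
    . . X X X X X . . . .
    . . . . . . . X . . .
    . . . . . . . . . . .
    . . . . . . . . . . .
    . . . . . . . . . . .

Result: [[7,4],[8,5]]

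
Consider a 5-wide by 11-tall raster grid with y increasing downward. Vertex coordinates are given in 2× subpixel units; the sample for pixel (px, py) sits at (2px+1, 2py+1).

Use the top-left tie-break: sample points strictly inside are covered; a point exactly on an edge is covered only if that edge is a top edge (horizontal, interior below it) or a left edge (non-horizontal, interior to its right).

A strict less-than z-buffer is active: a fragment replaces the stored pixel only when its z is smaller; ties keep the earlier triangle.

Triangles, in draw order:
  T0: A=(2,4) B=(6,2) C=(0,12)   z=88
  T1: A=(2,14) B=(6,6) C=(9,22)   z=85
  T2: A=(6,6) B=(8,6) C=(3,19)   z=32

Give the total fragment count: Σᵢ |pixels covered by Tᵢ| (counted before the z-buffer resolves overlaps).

T0:
  2·area = 28
  edge (2, 4)→(6, 2): d=(4,-2) top-left  bias=+0
  edge (6, 2)→(0, 12): d=(-6,10) right/bottom  bias=-1
  edge (0, 12)→(2, 4): d=(2,-8) top-left  bias=+0
    (2,1)@(5, 3): e=[2,4,22] → █
    (3,1)@(7, 3): e=[6,-16,38] → ·
    (1,2)@(3, 5): e=[6,12,10] → █
    (2,2)@(5, 5): e=[10,-8,26] → ·
    (1,3)@(3, 7): e=[14,0,14] → ·  [on edge]
    (0,4)@(1, 9): e=[18,8,2] → █
    (1,4)@(3, 9): e=[22,-12,18] → ·
    (0,5)@(1, 11): e=[26,-4,6] → ·
  covered (3 px):
    · · · · ·
    · · █ · ·
    · █ · · ·
    · · · · ·
    █ · · · ·
    · · · · ·
    · · · · ·
    · · · · ·
    · · · · ·
    · · · · ·
    · · · · ·
T1:
  2·area = 88
  edge (2, 14)→(6, 6): d=(4,-8) top-left  bias=+0
  edge (6, 6)→(9, 22): d=(3,16) right/bottom  bias=-1
  edge (9, 22)→(2, 14): d=(-7,-8) top-left  bias=+0
    (2,4)@(5, 9): e=[4,25,59] → █
    (3,4)@(7, 9): e=[20,-7,75] → ·
    (2,5)@(5, 11): e=[12,31,45] → █
    (3,5)@(7, 11): e=[28,-1,61] → ·
    (1,6)@(3, 13): e=[4,69,15] → █
    (3,6)@(7, 13): e=[36,5,47] → █
    (4,6)@(9, 13): e=[52,-27,63] → ·
    (1,7)@(3, 15): e=[12,75,1] → █
    (4,7)@(9, 15): e=[60,-21,49] → ·
    (1,8)@(3, 17): e=[20,81,-13] → ·
    (2,8)@(5, 17): e=[36,49,3] → █
    (4,8)@(9, 17): e=[68,-15,35] → ·
  covered (11 px):
    · · · · ·
    · · · · ·
    · · · · ·
    · · · · ·
    · · █ · ·
    · · █ · ·
    · █ █ █ ·
    · █ █ █ ·
    · · █ █ ·
    · · · █ ·
    · · · · ·
T2:
  2·area = 26
  edge (6, 6)→(8, 6): d=(2,0) top-left  bias=+0
  edge (8, 6)→(3, 19): d=(-5,13) right/bottom  bias=-1
  edge (3, 19)→(6, 6): d=(3,-13) top-left  bias=+0
    (3,3)@(7, 7): e=[2,8,16] → █
    (4,3)@(9, 7): e=[2,-18,42] → ·
    (3,4)@(7, 9): e=[6,-2,22] → ·
    (2,5)@(5, 11): e=[10,14,2] → █
    (3,5)@(7, 11): e=[10,-12,28] → ·
    (2,6)@(5, 13): e=[14,4,8] → █
    (3,6)@(7, 13): e=[14,-22,34] → ·
    (2,7)@(5, 15): e=[18,-6,14] → ·
    (1,9)@(3, 19): e=[26,0,0] → ·  [on edge]
  covered (3 px):
    · · · · ·
    · · · · ·
    · · · · ·
    · · · █ ·
    · · · · ·
    · · █ · ·
    · · █ · ·
    · · · · ·
    · · · · ·
    · · · · ·
    · · · · ·

Result: 17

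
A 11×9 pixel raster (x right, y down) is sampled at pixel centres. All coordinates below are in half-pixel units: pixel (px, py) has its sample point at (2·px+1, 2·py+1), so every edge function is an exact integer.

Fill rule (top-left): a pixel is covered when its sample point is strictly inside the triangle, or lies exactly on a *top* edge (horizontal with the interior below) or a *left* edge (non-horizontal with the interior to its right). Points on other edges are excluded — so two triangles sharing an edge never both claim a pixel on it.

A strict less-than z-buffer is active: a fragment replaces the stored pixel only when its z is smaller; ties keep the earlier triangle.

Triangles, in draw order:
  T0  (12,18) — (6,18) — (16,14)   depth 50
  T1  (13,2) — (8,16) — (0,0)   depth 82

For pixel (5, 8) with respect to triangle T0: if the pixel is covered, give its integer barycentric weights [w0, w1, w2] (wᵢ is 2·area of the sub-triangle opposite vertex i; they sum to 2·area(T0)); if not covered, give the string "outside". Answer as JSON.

T0:
  2·area = 24
  edge (12, 18)→(6, 18): d=(-6,0) right/bottom  bias=-1
  edge (6, 18)→(16, 14): d=(10,-4) top-left  bias=+0
  edge (16, 14)→(12, 18): d=(-4,4) right/bottom  bias=-1
    (10,4)@(21, 9): e=[54,-30,0] → .  [on edge]
    (9,5)@(19, 11): e=[42,-18,0] → .  [on edge]
    (8,6)@(17, 13): e=[30,-6,0] → .  [on edge]
    (7,7)@(15, 15): e=[18,6,0] → .  [on edge]
    (4,8)@(9, 17): e=[6,2,16] → X
    (5,8)@(11, 17): e=[6,10,8] → X
    (6,8)@(13, 17): e=[6,18,0] → .  [on edge]
  covered (2 px):
    . . . . . . . . . . .
    . . . . . . . . . . .
    . . . . . . . . . . .
    . . . . . . . . . . .
    . . . . . . . . . . .
    . . . . . . . . . . .
    . . . . . . . . . . .
    . . . . . . . . . . .
    . . . . X X . . . . .
T1:
  2·area = 192
  edge (13, 2)→(8, 16): d=(-5,14) right/bottom  bias=-1
  edge (8, 16)→(0, 0): d=(-8,-16) top-left  bias=+0
  edge (0, 0)→(13, 2): d=(13,2) right/bottom  bias=-1
    (0,0)@(1, 1): e=[173,8,11] → X
    (1,0)@(3, 1): e=[145,40,7] → X
    (2,0)@(5, 1): e=[117,72,3] → X
    (3,0)@(7, 1): e=[89,104,-1] → .
    (0,1)@(1, 3): e=[163,-8,37] → .
    (1,1)@(3, 3): e=[135,24,33] → X
    (3,1)@(7, 3): e=[79,88,25] → X
    (4,1)@(9, 3): e=[51,120,21] → X
    (5,1)@(11, 3): e=[23,152,17] → X
    (6,1)@(13, 3): e=[-5,184,13] → .
    (1,2)@(3, 5): e=[125,8,59] → X
    (6,2)@(13, 5): e=[-15,168,39] → .
  covered (24 px):
    X X X . . . . . . . .
    . X X X X X . . . . .
    . X X X X X . . . . .
    . . X X X X . . . . .
    . . X X X . . . . . .
    . . . X X . . . . . .
    . . . X X . . . . . .
    . . . . . . . . . . .
    . . . . . . . . . . .

Answer: [10,8,6]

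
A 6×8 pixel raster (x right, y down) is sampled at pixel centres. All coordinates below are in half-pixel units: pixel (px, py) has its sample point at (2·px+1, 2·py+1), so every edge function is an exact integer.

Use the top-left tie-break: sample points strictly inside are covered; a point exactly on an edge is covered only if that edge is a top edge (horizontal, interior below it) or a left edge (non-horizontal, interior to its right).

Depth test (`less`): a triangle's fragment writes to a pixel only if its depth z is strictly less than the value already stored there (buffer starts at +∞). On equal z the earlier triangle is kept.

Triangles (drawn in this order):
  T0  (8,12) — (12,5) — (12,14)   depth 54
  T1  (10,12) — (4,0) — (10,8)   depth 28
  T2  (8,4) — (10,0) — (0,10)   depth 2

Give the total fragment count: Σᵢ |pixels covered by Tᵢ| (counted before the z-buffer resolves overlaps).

T0:
  2·area = 36
  edge (8, 12)→(12, 5): d=(4,-7) top-left  bias=+0
  edge (12, 5)→(12, 14): d=(0,9) right/bottom  bias=-1
  edge (12, 14)→(8, 12): d=(-4,-2) top-left  bias=+0
    (5,3)@(11, 7): e=[1,9,26] → #
    (5,4)@(11, 9): e=[9,9,18] → #
    (4,5)@(9, 11): e=[3,27,6] → #
    (4,6)@(9, 13): e=[11,27,-2] → ·
    (5,6)@(11, 13): e=[25,9,2] → #
    (5,7)@(11, 15): e=[33,9,-6] → ·
  covered (5 px):
    · · · · · ·
    · · · · · ·
    · · · · · ·
    · · · · · #
    · · · · · #
    · · · · # #
    · · · · · #
    · · · · · ·
T1:
  2·area = 24
  edge (10, 12)→(4, 0): d=(-6,-12) top-left  bias=+0
  edge (4, 0)→(10, 8): d=(6,8) right/bottom  bias=-1
  edge (10, 8)→(10, 12): d=(0,4) right/bottom  bias=-1
    (3,2)@(7, 5): e=[6,6,12] → #
    (4,2)@(9, 5): e=[30,-10,4] → ·
    (3,3)@(7, 7): e=[-6,18,12] → ·
    (4,3)@(9, 7): e=[18,2,4] → #
    (5,3)@(11, 7): e=[42,-14,-4] → ·
    (4,4)@(9, 9): e=[6,14,4] → #
    (5,4)@(11, 9): e=[30,-2,-4] → ·
    (4,5)@(9, 11): e=[-6,26,4] → ·
  covered (3 px):
    · · · · · ·
    · · · · · ·
    · · · # · ·
    · · · · # ·
    · · · · # ·
    · · · · · ·
    · · · · · ·
    · · · · · ·
T2:
  2·area = 20  (B↔C swapped to make it positive)
  edge (8, 4)→(0, 10): d=(-8,6) right/bottom  bias=-1
  edge (0, 10)→(10, 0): d=(10,-10) top-left  bias=+0
  edge (10, 0)→(8, 4): d=(-2,4) right/bottom  bias=-1
    (4,0)@(9, 1): e=[18,0,2] → #  [on edge]
    (5,0)@(11, 1): e=[6,20,-6] → ·
    (3,1)@(7, 3): e=[14,0,6] → #  [on edge]
    (4,1)@(9, 3): e=[2,20,-2] → ·
    (2,2)@(5, 5): e=[10,0,10] → #  [on edge]
    (3,2)@(7, 5): e=[-2,20,2] → ·
    (1,3)@(3, 7): e=[6,0,14] → #  [on edge]
    (2,3)@(5, 7): e=[-6,20,6] → ·
    (0,4)@(1, 9): e=[2,0,18] → #  [on edge]
    (1,4)@(3, 9): e=[-10,20,10] → ·
    (0,5)@(1, 11): e=[-14,20,14] → ·
  covered (5 px):
    · · · · # ·
    · · · # · ·
    · · # · · ·
    · # · · · ·
    # · · · · ·
    · · · · · ·
    · · · · · ·
    · · · · · ·

Result: 13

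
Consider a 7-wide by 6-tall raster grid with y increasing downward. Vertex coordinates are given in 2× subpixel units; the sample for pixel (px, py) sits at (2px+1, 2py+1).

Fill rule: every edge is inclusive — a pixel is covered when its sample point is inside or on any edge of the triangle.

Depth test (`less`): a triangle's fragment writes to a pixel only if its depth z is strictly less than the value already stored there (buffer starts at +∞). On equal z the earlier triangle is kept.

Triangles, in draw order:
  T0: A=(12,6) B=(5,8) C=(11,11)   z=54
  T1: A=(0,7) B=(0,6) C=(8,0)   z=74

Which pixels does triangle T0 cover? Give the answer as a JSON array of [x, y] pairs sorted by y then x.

T0:
  2·area = 33  (B↔C swapped to make it positive)
  edge (12, 6)→(11, 11): d=(-1,5) inclusive
  edge (11, 11)→(5, 8): d=(-6,-3) inclusive
  edge (5, 8)→(12, 6): d=(7,-2) inclusive
    (6,0)@(13, 1): e=[0,66,-33] → .  [on edge]
    (1,3)@(3, 7): e=[44,0,-11] → .  [on edge]
    (4,3)@(9, 7): e=[14,18,1] → X
    (5,3)@(11, 7): e=[4,24,5] → X
    (6,3)@(13, 7): e=[-6,30,9] → .
    (3,4)@(7, 9): e=[22,0,11] → X  [on edge]
    (6,4)@(13, 9): e=[-8,18,23] → .
    (3,5)@(7, 11): e=[20,-12,25] → .
    (4,5)@(9, 11): e=[10,-6,29] → .
    (5,5)@(11, 11): e=[0,0,33] → X  [on edge]
    (6,5)@(13, 11): e=[-10,6,37] → .
  covered (6 px):
    . . . . . . .
    . . . . . . .
    . . . . . . .
    . . . . X X .
    . . . X X X .
    . . . . . X .
T1:
  2·area = 8
  edge (0, 7)→(0, 6): d=(0,-1) inclusive
  edge (0, 6)→(8, 0): d=(8,-6) inclusive
  edge (8, 0)→(0, 7): d=(-8,7) inclusive
  covered (0 px):
    . . . . . . .
    . . . . . . .
    . . . . . . .
    . . . . . . .
    . . . . . . .
    . . . . . . .

Result: [[4,3],[5,3],[3,4],[4,4],[5,4],[5,5]]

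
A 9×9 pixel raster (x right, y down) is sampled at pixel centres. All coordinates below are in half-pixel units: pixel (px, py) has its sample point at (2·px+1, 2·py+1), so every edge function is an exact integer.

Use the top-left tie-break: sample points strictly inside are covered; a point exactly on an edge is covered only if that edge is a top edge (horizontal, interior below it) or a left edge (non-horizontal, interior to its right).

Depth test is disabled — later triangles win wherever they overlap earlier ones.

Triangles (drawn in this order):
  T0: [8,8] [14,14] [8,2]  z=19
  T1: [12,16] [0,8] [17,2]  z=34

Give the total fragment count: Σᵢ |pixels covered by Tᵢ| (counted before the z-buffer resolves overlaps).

T0:
  2·area = 36  (B↔C swapped to make it positive)
  edge (8, 8)→(8, 2): d=(0,-6) top-left  bias=+0
  edge (8, 2)→(14, 14): d=(6,12) right/bottom  bias=-1
  edge (14, 14)→(8, 8): d=(-6,-6) top-left  bias=+0
    (0,0)@(1, 1): e=[-42,78,0] → .  [on edge]
    (1,1)@(3, 3): e=[-30,66,0] → .  [on edge]
    (2,2)@(5, 5): e=[-18,54,0] → .  [on edge]
    (4,2)@(9, 5): e=[6,6,24] → X
    (5,2)@(11, 5): e=[18,-18,36] → .
    (3,3)@(7, 7): e=[-6,42,0] → .  [on edge]
    (4,3)@(9, 7): e=[6,18,12] → X
    (5,3)@(11, 7): e=[18,-6,24] → .
    (4,4)@(9, 9): e=[6,30,0] → X  [on edge]
    (5,4)@(11, 9): e=[18,6,12] → X
    (6,4)@(13, 9): e=[30,-18,24] → .
    (4,5)@(9, 11): e=[6,42,-12] → .
    (5,5)@(11, 11): e=[18,18,0] → X  [on edge]
    (6,6)@(13, 13): e=[30,6,0] → X  [on edge]
    (7,7)@(15, 15): e=[42,-6,0] → .  [on edge]
    (8,8)@(17, 17): e=[54,-18,0] → .  [on edge]
  covered (6 px):
    . . . . . . . . .
    . . . . . . . . .
    . . . . X . . . .
    . . . . X . . . .
    . . . . X X . . .
    . . . . . X . . .
    . . . . . . X . .
    . . . . . . . . .
    . . . . . . . . .
T1:
  2·area = 208
  edge (12, 16)→(0, 8): d=(-12,-8) top-left  bias=+0
  edge (0, 8)→(17, 2): d=(17,-6) top-left  bias=+0
  edge (17, 2)→(12, 16): d=(-5,14) right/bottom  bias=-1
    (7,1)@(15, 3): e=[180,5,23] → X
    (8,1)@(17, 3): e=[196,17,-5] → .
    (4,2)@(9, 5): e=[108,3,97] → X
    (5,2)@(11, 5): e=[124,15,69] → X
    (6,2)@(13, 5): e=[140,27,41] → X
    (8,2)@(17, 5): e=[172,51,-15] → .
    (1,3)@(3, 7): e=[36,1,171] → X
    (2,3)@(5, 7): e=[52,13,143] → X
    (3,3)@(7, 7): e=[68,25,115] → X
    (8,3)@(17, 7): e=[148,85,-25] → .
    (1,4)@(3, 9): e=[12,35,161] → X
    (7,4)@(15, 9): e=[108,107,-7] → .
  covered (27 px):
    . . . . . . . . .
    . . . . . . . X .
    . . . . X X X X .
    . X X X X X X X .
    . X X X X X X . .
    . . X X X X X . .
    . . . . X X X . .
    . . . . . X . . .
    . . . . . . . . .

Final: 33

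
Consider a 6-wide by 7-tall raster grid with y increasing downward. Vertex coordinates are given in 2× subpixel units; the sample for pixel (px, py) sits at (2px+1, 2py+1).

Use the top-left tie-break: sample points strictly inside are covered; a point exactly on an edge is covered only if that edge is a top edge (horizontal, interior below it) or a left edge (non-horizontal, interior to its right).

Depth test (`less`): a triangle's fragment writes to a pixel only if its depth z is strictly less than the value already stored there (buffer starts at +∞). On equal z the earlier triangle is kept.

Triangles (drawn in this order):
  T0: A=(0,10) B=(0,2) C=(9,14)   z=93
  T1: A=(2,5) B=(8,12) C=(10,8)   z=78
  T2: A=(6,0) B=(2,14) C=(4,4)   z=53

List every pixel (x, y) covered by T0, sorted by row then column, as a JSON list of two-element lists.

T0:
  2·area = 72
  edge (0, 10)→(0, 2): d=(0,-8) top-left  bias=+0
  edge (0, 2)→(9, 14): d=(9,12) right/bottom  bias=-1
  edge (9, 14)→(0, 10): d=(-9,-4) top-left  bias=+0
    (0,2)@(1, 5): e=[8,15,49] → X
    (1,2)@(3, 5): e=[24,-9,57] → .
    (0,3)@(1, 7): e=[8,33,31] → X
    (1,3)@(3, 7): e=[24,9,39] → X
    (2,3)@(5, 7): e=[40,-15,47] → .
    (0,4)@(1, 9): e=[8,51,13] → X
    (2,4)@(5, 9): e=[40,3,29] → X
    (3,4)@(7, 9): e=[56,-21,37] → .
    (0,5)@(1, 11): e=[8,69,-5] → .
    (1,5)@(3, 11): e=[24,45,3] → X
    (3,5)@(7, 11): e=[56,-3,19] → .
    (1,6)@(3, 13): e=[24,63,-15] → .
  covered (9 px):
    . . . . . .
    . . . . . .
    X . . . . .
    X X . . . .
    X X X . . .
    . X X . . .
    . . . X . .
T1:
  2·area = 38  (B↔C swapped to make it positive)
  edge (2, 5)→(10, 8): d=(8,3) right/bottom  bias=-1
  edge (10, 8)→(8, 12): d=(-2,4) right/bottom  bias=-1
  edge (8, 12)→(2, 5): d=(-6,-7) top-left  bias=+0
    (2,3)@(5, 7): e=[7,22,9] → X
    (3,3)@(7, 7): e=[1,14,23] → X
    (4,3)@(9, 7): e=[-5,6,37] → .
    (2,4)@(5, 9): e=[23,18,-3] → .
    (3,4)@(7, 9): e=[17,10,11] → X
    (4,4)@(9, 9): e=[11,2,25] → X
    (5,4)@(11, 9): e=[5,-6,39] → .
    (3,5)@(7, 11): e=[33,6,-1] → .
    (4,5)@(9, 11): e=[27,-2,13] → .
  covered (4 px):
    . . . . . .
    . . . . . .
    . . . . . .
    . . X X . .
    . . . X X .
    . . . . . .
    . . . . . .
T2:
  2·area = 12
  edge (6, 0)→(2, 14): d=(-4,14) right/bottom  bias=-1
  edge (2, 14)→(4, 4): d=(2,-10) top-left  bias=+0
  edge (4, 4)→(6, 0): d=(2,-4) top-left  bias=+0
    (2,1)@(5, 3): e=[2,8,2] → X
    (3,1)@(7, 3): e=[-26,28,10] → .
    (2,2)@(5, 5): e=[-6,12,6] → .
    (1,4)@(3, 9): e=[6,0,6] → X  [on edge]
    (2,4)@(5, 9): e=[-22,20,14] → .
    (1,5)@(3, 11): e=[-2,4,10] → .
  covered (2 px):
    . . . . . .
    . . X . . .
    . . . . . .
    . . . . . .
    . X . . . .
    . . . . . .
    . . . . . .

Answer: [[0,2],[0,3],[1,3],[0,4],[1,4],[2,4],[1,5],[2,5],[3,6]]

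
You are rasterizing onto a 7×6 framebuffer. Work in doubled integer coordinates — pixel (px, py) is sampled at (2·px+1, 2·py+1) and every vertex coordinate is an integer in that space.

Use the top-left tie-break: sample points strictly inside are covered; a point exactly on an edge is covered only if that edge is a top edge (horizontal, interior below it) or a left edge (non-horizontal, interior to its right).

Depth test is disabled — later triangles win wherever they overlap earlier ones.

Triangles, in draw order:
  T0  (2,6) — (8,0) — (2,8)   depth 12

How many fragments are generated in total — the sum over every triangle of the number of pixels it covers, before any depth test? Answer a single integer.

T0:
  2·area = 12
  edge (2, 6)→(8, 0): d=(6,-6) top-left  bias=+0
  edge (8, 0)→(2, 8): d=(-6,8) right/bottom  bias=-1
  edge (2, 8)→(2, 6): d=(0,-2) top-left  bias=+0
    (3,0)@(7, 1): e=[0,2,10] → #  [on edge]
    (4,0)@(9, 1): e=[12,-14,14] → ·
    (2,1)@(5, 3): e=[0,6,6] → #  [on edge]
    (3,1)@(7, 3): e=[12,-10,10] → ·
    (1,2)@(3, 5): e=[0,10,2] → #  [on edge]
    (2,2)@(5, 5): e=[12,-6,6] → ·
    (0,3)@(1, 7): e=[0,14,-2] → ·  [on edge]
    (1,3)@(3, 7): e=[12,-2,2] → ·
  covered (3 px):
    · · · # · · ·
    · · # · · · ·
    · # · · · · ·
    · · · · · · ·
    · · · · · · ·
    · · · · · · ·

Final: 3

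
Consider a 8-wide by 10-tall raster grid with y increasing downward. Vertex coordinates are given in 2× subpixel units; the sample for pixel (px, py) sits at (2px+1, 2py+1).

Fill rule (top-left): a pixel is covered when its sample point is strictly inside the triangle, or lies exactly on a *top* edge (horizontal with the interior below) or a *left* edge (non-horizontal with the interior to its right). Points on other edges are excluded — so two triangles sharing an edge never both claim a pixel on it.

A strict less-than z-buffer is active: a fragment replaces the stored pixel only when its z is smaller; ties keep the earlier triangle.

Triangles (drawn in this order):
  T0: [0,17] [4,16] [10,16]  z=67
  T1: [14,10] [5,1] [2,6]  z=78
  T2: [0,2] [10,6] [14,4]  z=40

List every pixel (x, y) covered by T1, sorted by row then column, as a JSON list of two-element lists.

T0:
  2·area = 6
  edge (0, 17)→(4, 16): d=(4,-1) top-left  bias=+0
  edge (4, 16)→(10, 16): d=(6,0) top-left  bias=+0
  edge (10, 16)→(0, 17): d=(-10,1) right/bottom  bias=-1
  covered (0 px):
    · · · · · · · ·
    · · · · · · · ·
    · · · · · · · ·
    · · · · · · · ·
    · · · · · · · ·
    · · · · · · · ·
    · · · · · · · ·
    · · · · · · · ·
    · · · · · · · ·
    · · · · · · · ·
T1:
  2·area = 72  (B↔C swapped to make it positive)
  edge (14, 10)→(2, 6): d=(-12,-4) top-left  bias=+0
  edge (2, 6)→(5, 1): d=(3,-5) top-left  bias=+0
  edge (5, 1)→(14, 10): d=(9,9) right/bottom  bias=-1
    (2,0)@(5, 1): e=[72,0,0] → ·  [on edge]
    (2,1)@(5, 3): e=[48,6,18] → █
    (3,1)@(7, 3): e=[56,16,0] → ·  [on edge]
    (1,2)@(3, 5): e=[16,2,54] → █
    (3,2)@(7, 5): e=[32,22,18] → █
    (4,2)@(9, 5): e=[40,32,0] → ·  [on edge]
    (1,3)@(3, 7): e=[-8,8,72] → ·
    (2,3)@(5, 7): e=[0,18,54] → █  [on edge]
    (4,3)@(9, 7): e=[16,38,18] → █
    (5,3)@(11, 7): e=[24,48,0] → ·  [on edge]
    (2,4)@(5, 9): e=[-24,24,72] → ·
    (3,4)@(7, 9): e=[-16,34,54] → ·
    (5,4)@(11, 9): e=[0,54,18] → █  [on edge]
    (6,4)@(13, 9): e=[8,64,0] → ·  [on edge]
    (7,5)@(15, 11): e=[-8,80,0] → ·  [on edge]
  covered (8 px):
    · · · · · · · ·
    · · █ · · · · ·
    · █ █ █ · · · ·
    · · █ █ █ · · ·
    · · · · · █ · ·
    · · · · · · · ·
    · · · · · · · ·
    · · · · · · · ·
    · · · · · · · ·
    · · · · · · · ·
T2:
  2·area = 36  (B↔C swapped to make it positive)
  edge (0, 2)→(14, 4): d=(14,2) right/bottom  bias=-1
  edge (14, 4)→(10, 6): d=(-4,2) right/bottom  bias=-1
  edge (10, 6)→(0, 2): d=(-10,-4) top-left  bias=+0
    (1,1)@(3, 3): e=[8,26,2] → █
    (2,1)@(5, 3): e=[4,22,10] → █
    (3,1)@(7, 3): e=[0,18,18] → ·  [on edge]
    (1,2)@(3, 5): e=[36,18,-18] → ·
    (2,2)@(5, 5): e=[32,14,-10] → ·
    (4,2)@(9, 5): e=[24,6,6] → █
    (5,2)@(11, 5): e=[20,2,14] → █
    (6,2)@(13, 5): e=[16,-2,22] → ·
    (4,3)@(9, 7): e=[52,-2,-14] → ·
    (5,3)@(11, 7): e=[48,-6,-6] → ·
  covered (4 px):
    · · · · · · · ·
    · █ █ · · · · ·
    · · · · █ █ · ·
    · · · · · · · ·
    · · · · · · · ·
    · · · · · · · ·
    · · · · · · · ·
    · · · · · · · ·
    · · · · · · · ·
    · · · · · · · ·

Answer: [[2,1],[1,2],[2,2],[3,2],[2,3],[3,3],[4,3],[5,4]]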